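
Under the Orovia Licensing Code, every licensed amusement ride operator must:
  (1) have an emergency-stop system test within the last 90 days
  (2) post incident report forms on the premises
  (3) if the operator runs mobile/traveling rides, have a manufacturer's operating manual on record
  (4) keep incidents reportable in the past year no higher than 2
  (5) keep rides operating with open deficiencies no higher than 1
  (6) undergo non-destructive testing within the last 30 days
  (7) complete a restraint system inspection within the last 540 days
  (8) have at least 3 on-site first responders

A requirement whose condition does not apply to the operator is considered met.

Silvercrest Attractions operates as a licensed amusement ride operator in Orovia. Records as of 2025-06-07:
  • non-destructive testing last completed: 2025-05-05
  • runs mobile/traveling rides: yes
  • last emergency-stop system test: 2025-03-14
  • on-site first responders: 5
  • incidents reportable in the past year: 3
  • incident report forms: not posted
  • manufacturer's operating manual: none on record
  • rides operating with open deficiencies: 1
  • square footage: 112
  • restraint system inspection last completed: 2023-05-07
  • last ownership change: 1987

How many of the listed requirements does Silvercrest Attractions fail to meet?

1. emergency-stop system test 85 days ago vs limit 90 → met
2. incident report forms absent → not met
3. condition 'runs mobile/traveling rides' holds; manufacturer's operating manual absent → not met
4. incidents reportable in the past year 3 > 2 → not met
5. rides operating with open deficiencies 1 ≤ 1 → met
6. non-destructive testing 33 days ago vs limit 30 → not met
7. restraint system inspection 762 days ago vs limit 540 → not met
8. on-site first responders 5 ≥ 3 → met
Not met: 5 of 8

5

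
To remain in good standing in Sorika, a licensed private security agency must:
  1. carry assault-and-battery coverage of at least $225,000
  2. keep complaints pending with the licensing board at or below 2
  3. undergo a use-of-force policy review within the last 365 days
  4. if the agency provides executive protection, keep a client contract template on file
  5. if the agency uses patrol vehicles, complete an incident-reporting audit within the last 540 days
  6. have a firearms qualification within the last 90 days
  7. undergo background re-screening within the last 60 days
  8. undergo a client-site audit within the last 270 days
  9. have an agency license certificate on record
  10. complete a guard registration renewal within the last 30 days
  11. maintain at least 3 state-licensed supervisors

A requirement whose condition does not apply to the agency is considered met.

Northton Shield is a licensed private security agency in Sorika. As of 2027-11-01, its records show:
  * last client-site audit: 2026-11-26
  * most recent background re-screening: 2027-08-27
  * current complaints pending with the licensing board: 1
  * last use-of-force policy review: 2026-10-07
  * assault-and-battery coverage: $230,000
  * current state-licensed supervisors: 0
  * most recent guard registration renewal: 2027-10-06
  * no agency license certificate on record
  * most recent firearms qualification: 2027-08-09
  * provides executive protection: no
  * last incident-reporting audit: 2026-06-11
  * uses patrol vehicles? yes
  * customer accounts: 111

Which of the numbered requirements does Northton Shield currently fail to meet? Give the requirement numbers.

1. assault-and-battery coverage $230,000 ≥ $225,000 → met
2. complaints pending with the licensing board 1 ≤ 2 → met
3. use-of-force policy review 390 days ago vs limit 365 → not met
4. condition 'provides executive protection' does not hold → requirement n/a → met
5. condition 'uses patrol vehicles' holds; incident-reporting audit 508 days ago vs limit 540 → met
6. firearms qualification 84 days ago vs limit 90 → met
7. background re-screening 66 days ago vs limit 60 → not met
8. client-site audit 340 days ago vs limit 270 → not met
9. agency license certificate absent → not met
10. guard registration renewal 26 days ago vs limit 30 → met
11. state-licensed supervisors 0 < 3 → not met
Not met: 3, 7, 8, 9, 11

3, 7, 8, 9, 11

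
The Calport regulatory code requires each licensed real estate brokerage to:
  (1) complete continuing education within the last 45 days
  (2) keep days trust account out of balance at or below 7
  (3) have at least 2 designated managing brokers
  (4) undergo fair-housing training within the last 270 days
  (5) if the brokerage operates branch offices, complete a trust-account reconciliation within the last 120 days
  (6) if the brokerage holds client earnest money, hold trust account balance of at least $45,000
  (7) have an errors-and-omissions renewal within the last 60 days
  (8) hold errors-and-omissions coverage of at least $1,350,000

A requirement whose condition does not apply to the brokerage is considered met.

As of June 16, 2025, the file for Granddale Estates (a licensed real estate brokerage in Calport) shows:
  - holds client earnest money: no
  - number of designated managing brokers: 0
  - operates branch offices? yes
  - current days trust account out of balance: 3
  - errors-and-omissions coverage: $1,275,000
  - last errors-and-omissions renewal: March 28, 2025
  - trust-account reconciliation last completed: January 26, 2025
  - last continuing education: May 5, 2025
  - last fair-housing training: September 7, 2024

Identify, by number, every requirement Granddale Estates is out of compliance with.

3, 4, 5, 7, 8

1. continuing education 42 days ago vs limit 45 → met
2. days trust account out of balance 3 ≤ 7 → met
3. designated managing brokers 0 < 2 → not met
4. fair-housing training 282 days ago vs limit 270 → not met
5. condition 'operates branch offices' holds; trust-account reconciliation 141 days ago vs limit 120 → not met
6. condition 'holds client earnest money' does not hold → requirement n/a → met
7. errors-and-omissions renewal 80 days ago vs limit 60 → not met
8. errors-and-omissions coverage $1,275,000 < $1,350,000 → not met
Not met: 3, 4, 5, 7, 8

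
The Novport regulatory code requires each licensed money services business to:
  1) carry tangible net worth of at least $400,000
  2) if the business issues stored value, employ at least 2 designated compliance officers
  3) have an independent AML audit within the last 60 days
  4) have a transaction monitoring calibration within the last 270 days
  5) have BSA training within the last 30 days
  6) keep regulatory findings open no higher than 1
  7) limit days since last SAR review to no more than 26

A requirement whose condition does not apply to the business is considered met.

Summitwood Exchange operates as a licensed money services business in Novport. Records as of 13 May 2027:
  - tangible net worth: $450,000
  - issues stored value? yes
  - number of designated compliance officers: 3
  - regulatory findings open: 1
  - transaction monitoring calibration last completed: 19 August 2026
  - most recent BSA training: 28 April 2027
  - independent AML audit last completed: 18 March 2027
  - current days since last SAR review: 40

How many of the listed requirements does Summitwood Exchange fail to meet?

1

1. tangible net worth $450,000 ≥ $400,000 → met
2. condition 'issues stored value' holds; designated compliance officers 3 ≥ 2 → met
3. independent AML audit 56 days ago vs limit 60 → met
4. transaction monitoring calibration 267 days ago vs limit 270 → met
5. BSA training 15 days ago vs limit 30 → met
6. regulatory findings open 1 ≤ 1 → met
7. days since last SAR review 40 > 26 → not met
Not met: 1 of 7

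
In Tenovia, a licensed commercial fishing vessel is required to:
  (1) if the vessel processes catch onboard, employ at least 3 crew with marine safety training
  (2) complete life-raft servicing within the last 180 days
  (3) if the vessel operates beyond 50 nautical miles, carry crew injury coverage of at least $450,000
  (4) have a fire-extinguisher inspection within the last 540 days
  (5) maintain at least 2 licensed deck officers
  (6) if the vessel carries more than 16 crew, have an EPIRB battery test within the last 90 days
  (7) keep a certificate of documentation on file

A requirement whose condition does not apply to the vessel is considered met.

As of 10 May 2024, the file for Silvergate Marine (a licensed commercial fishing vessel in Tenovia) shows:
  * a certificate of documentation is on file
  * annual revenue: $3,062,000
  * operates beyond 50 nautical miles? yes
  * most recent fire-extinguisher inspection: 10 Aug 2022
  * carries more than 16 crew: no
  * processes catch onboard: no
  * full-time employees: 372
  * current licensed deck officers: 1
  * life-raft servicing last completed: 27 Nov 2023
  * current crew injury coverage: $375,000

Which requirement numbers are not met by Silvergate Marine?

3, 4, 5

1. condition 'processes catch onboard' does not hold → requirement n/a → met
2. life-raft servicing 165 days ago vs limit 180 → met
3. condition 'operates beyond 50 nautical miles' holds; crew injury coverage $375,000 < $450,000 → not met
4. fire-extinguisher inspection 639 days ago vs limit 540 → not met
5. licensed deck officers 1 < 2 → not met
6. condition 'carries more than 16 crew' does not hold → requirement n/a → met
7. certificate of documentation present → met
Not met: 3, 4, 5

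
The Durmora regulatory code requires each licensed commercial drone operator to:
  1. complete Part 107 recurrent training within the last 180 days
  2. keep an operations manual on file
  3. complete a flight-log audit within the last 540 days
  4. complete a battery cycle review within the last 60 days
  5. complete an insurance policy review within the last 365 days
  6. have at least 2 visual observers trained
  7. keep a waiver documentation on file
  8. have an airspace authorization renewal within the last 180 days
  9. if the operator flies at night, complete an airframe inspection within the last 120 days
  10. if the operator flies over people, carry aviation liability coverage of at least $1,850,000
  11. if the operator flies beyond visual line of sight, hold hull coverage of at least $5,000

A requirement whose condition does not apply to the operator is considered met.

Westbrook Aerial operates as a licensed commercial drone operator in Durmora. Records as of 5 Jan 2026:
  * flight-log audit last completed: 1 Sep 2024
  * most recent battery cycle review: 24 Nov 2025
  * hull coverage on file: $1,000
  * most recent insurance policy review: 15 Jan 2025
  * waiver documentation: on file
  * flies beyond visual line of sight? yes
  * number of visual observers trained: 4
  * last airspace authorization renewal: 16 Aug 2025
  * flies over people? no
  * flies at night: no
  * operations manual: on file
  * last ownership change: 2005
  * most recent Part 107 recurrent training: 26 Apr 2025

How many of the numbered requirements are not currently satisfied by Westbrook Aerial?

1. Part 107 recurrent training 254 days ago vs limit 180 → not met
2. operations manual present → met
3. flight-log audit 491 days ago vs limit 540 → met
4. battery cycle review 42 days ago vs limit 60 → met
5. insurance policy review 355 days ago vs limit 365 → met
6. visual observers trained 4 ≥ 2 → met
7. waiver documentation present → met
8. airspace authorization renewal 142 days ago vs limit 180 → met
9. condition 'flies at night' does not hold → requirement n/a → met
10. condition 'flies over people' does not hold → requirement n/a → met
11. condition 'flies beyond visual line of sight' holds; hull coverage $1,000 < $5,000 → not met
Not met: 2 of 11

2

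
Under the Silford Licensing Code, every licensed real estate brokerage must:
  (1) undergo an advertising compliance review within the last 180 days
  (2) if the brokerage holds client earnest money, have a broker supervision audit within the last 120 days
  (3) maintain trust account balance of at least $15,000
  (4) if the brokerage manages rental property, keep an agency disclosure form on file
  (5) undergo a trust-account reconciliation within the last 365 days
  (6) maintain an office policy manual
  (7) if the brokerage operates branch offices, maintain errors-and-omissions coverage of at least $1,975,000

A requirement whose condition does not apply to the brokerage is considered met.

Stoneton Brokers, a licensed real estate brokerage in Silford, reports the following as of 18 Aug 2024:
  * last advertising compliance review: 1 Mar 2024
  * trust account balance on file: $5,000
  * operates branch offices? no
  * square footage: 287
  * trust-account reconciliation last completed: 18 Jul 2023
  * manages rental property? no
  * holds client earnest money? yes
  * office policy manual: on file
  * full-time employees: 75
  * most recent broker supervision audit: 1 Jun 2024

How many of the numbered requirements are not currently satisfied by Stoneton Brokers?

2

1. advertising compliance review 170 days ago vs limit 180 → met
2. condition 'holds client earnest money' holds; broker supervision audit 78 days ago vs limit 120 → met
3. trust account balance $5,000 < $15,000 → not met
4. condition 'manages rental property' does not hold → requirement n/a → met
5. trust-account reconciliation 397 days ago vs limit 365 → not met
6. office policy manual present → met
7. condition 'operates branch offices' does not hold → requirement n/a → met
Not met: 2 of 7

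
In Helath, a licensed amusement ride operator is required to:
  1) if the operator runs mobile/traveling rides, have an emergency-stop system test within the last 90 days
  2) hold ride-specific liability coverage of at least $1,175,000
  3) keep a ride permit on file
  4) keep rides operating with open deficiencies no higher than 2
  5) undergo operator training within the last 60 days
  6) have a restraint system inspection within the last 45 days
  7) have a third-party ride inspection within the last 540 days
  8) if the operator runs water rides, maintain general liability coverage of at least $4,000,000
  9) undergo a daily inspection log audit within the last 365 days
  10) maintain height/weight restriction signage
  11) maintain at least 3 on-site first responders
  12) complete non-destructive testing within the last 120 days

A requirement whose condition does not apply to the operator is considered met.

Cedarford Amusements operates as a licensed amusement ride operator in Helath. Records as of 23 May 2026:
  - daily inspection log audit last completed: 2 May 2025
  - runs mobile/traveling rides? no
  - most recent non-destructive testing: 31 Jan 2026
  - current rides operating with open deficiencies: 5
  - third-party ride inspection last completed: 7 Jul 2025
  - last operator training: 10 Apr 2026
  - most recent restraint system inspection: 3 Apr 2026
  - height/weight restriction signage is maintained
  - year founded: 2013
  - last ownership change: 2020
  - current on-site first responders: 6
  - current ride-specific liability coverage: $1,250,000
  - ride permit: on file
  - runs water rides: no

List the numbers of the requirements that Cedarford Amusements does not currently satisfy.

1. condition 'runs mobile/traveling rides' does not hold → requirement n/a → met
2. ride-specific liability coverage $1,250,000 ≥ $1,175,000 → met
3. ride permit present → met
4. rides operating with open deficiencies 5 > 2 → not met
5. operator training 43 days ago vs limit 60 → met
6. restraint system inspection 50 days ago vs limit 45 → not met
7. third-party ride inspection 320 days ago vs limit 540 → met
8. condition 'runs water rides' does not hold → requirement n/a → met
9. daily inspection log audit 386 days ago vs limit 365 → not met
10. height/weight restriction signage present → met
11. on-site first responders 6 ≥ 3 → met
12. non-destructive testing 112 days ago vs limit 120 → met
Not met: 4, 6, 9

4, 6, 9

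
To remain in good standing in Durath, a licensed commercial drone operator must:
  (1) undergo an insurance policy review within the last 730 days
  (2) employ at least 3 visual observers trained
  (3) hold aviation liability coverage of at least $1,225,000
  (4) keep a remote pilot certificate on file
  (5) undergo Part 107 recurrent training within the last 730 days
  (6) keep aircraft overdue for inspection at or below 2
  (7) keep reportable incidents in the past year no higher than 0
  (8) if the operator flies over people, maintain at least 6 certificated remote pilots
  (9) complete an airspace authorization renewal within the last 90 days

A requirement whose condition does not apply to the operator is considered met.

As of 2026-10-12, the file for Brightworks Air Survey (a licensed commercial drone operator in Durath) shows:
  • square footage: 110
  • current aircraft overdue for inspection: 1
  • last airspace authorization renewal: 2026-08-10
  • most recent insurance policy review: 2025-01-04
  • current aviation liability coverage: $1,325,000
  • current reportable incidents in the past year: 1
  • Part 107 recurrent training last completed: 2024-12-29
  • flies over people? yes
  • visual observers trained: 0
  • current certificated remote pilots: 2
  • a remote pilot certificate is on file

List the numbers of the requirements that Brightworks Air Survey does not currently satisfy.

1. insurance policy review 646 days ago vs limit 730 → met
2. visual observers trained 0 < 3 → not met
3. aviation liability coverage $1,325,000 ≥ $1,225,000 → met
4. remote pilot certificate present → met
5. Part 107 recurrent training 652 days ago vs limit 730 → met
6. aircraft overdue for inspection 1 ≤ 2 → met
7. reportable incidents in the past year 1 > 0 → not met
8. condition 'flies over people' holds; certificated remote pilots 2 < 6 → not met
9. airspace authorization renewal 63 days ago vs limit 90 → met
Not met: 2, 7, 8

2, 7, 8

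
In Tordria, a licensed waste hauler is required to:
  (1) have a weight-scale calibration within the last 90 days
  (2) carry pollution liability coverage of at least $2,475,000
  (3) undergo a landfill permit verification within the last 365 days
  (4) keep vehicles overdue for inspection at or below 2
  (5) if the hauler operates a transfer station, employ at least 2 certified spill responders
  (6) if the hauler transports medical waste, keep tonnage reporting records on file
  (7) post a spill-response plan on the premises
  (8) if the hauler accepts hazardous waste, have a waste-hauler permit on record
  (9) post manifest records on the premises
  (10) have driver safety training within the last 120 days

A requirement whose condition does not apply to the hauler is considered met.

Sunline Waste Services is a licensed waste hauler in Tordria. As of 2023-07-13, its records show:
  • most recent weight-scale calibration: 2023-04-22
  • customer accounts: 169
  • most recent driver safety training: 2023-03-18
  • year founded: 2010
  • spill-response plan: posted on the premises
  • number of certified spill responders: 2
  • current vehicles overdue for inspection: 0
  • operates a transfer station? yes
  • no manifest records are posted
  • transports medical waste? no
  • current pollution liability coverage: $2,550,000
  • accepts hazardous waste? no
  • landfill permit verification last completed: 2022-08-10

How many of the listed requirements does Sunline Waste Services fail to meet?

1

1. weight-scale calibration 82 days ago vs limit 90 → met
2. pollution liability coverage $2,550,000 ≥ $2,475,000 → met
3. landfill permit verification 337 days ago vs limit 365 → met
4. vehicles overdue for inspection 0 ≤ 2 → met
5. condition 'operates a transfer station' holds; certified spill responders 2 ≥ 2 → met
6. condition 'transports medical waste' does not hold → requirement n/a → met
7. spill-response plan present → met
8. condition 'accepts hazardous waste' does not hold → requirement n/a → met
9. manifest records absent → not met
10. driver safety training 117 days ago vs limit 120 → met
Not met: 1 of 10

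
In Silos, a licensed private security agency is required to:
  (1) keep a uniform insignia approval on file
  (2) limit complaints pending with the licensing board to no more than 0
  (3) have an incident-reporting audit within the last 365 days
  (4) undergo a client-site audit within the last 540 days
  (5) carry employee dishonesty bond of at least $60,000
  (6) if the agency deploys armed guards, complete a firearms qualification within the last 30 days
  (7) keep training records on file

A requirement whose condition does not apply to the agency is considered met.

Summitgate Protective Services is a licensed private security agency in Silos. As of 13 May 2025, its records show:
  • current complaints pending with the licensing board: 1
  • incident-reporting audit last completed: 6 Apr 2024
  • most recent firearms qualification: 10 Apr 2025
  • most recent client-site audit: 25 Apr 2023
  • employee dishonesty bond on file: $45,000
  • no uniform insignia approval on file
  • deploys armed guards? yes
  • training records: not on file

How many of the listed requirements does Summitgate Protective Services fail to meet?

7

1. uniform insignia approval absent → not met
2. complaints pending with the licensing board 1 > 0 → not met
3. incident-reporting audit 402 days ago vs limit 365 → not met
4. client-site audit 749 days ago vs limit 540 → not met
5. employee dishonesty bond $45,000 < $60,000 → not met
6. condition 'deploys armed guards' holds; firearms qualification 33 days ago vs limit 30 → not met
7. training records absent → not met
Not met: 7 of 7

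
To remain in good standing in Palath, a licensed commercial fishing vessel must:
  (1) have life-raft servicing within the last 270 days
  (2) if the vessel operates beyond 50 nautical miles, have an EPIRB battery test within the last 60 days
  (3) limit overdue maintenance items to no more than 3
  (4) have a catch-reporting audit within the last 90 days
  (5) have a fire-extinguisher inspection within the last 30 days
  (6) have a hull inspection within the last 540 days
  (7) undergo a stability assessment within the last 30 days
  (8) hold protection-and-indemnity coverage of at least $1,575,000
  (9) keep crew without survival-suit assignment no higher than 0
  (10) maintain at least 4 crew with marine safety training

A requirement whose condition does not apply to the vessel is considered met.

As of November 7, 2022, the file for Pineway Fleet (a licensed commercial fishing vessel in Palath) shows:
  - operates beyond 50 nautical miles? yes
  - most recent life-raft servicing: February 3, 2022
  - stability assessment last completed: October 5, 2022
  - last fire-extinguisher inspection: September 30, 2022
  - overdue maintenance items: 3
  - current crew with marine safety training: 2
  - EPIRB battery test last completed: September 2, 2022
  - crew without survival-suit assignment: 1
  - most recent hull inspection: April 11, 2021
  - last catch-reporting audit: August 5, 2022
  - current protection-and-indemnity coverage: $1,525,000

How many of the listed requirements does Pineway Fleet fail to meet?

9

1. life-raft servicing 277 days ago vs limit 270 → not met
2. condition 'operates beyond 50 nautical miles' holds; EPIRB battery test 66 days ago vs limit 60 → not met
3. overdue maintenance items 3 ≤ 3 → met
4. catch-reporting audit 94 days ago vs limit 90 → not met
5. fire-extinguisher inspection 38 days ago vs limit 30 → not met
6. hull inspection 575 days ago vs limit 540 → not met
7. stability assessment 33 days ago vs limit 30 → not met
8. protection-and-indemnity coverage $1,525,000 < $1,575,000 → not met
9. crew without survival-suit assignment 1 > 0 → not met
10. crew with marine safety training 2 < 4 → not met
Not met: 9 of 10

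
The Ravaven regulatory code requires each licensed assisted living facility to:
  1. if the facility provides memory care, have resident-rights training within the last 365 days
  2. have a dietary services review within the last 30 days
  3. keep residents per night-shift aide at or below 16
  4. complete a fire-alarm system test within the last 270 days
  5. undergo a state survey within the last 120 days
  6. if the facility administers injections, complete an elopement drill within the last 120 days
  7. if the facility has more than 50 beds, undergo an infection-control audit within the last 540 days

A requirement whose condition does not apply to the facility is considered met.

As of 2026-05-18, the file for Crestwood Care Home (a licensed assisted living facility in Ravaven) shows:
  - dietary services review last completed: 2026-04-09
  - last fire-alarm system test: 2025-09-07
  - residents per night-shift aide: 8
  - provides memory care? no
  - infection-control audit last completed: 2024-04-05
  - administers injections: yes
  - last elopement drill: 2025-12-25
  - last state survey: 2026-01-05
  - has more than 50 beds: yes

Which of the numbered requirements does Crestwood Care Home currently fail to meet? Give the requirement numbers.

1. condition 'provides memory care' does not hold → requirement n/a → met
2. dietary services review 39 days ago vs limit 30 → not met
3. residents per night-shift aide 8 ≤ 16 → met
4. fire-alarm system test 253 days ago vs limit 270 → met
5. state survey 133 days ago vs limit 120 → not met
6. condition 'administers injections' holds; elopement drill 144 days ago vs limit 120 → not met
7. condition 'has more than 50 beds' holds; infection-control audit 773 days ago vs limit 540 → not met
Not met: 2, 5, 6, 7

2, 5, 6, 7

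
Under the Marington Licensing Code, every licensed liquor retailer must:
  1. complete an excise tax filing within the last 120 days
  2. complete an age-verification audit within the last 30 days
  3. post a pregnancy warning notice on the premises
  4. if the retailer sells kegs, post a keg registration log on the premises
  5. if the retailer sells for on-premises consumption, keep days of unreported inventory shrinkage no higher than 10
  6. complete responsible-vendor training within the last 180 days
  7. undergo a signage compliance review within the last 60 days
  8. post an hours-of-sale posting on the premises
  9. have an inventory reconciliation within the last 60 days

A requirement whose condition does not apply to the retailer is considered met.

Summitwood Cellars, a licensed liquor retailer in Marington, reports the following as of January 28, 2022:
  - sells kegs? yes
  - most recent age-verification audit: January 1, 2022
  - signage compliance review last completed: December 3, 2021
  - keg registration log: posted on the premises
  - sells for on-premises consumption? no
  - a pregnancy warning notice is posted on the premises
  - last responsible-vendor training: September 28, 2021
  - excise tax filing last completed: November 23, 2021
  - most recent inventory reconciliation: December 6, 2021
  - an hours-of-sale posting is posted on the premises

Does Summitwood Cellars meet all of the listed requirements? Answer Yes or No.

1. excise tax filing 66 days ago vs limit 120 → met
2. age-verification audit 27 days ago vs limit 30 → met
3. pregnancy warning notice present → met
4. condition 'sells kegs' holds; keg registration log present → met
5. condition 'sells for on-premises consumption' does not hold → requirement n/a → met
6. responsible-vendor training 122 days ago vs limit 180 → met
7. signage compliance review 56 days ago vs limit 60 → met
8. hours-of-sale posting present → met
9. inventory reconciliation 53 days ago vs limit 60 → met
All met.

Yes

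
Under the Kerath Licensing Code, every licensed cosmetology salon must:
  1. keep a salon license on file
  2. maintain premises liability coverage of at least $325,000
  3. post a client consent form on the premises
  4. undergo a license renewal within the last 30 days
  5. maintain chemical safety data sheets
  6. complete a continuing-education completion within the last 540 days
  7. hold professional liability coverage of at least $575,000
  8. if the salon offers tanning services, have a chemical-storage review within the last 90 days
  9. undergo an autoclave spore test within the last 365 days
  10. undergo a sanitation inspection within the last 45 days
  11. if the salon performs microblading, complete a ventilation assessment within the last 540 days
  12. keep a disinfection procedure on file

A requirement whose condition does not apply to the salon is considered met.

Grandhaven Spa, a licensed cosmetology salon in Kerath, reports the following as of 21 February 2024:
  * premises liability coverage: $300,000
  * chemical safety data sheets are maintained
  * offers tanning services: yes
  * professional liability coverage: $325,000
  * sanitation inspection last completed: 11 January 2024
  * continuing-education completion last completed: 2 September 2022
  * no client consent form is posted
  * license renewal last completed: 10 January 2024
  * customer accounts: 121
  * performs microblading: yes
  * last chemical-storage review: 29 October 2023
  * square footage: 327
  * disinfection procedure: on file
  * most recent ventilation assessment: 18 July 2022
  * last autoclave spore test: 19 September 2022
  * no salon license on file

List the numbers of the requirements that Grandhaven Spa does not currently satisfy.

1. salon license absent → not met
2. premises liability coverage $300,000 < $325,000 → not met
3. client consent form absent → not met
4. license renewal 42 days ago vs limit 30 → not met
5. chemical safety data sheets present → met
6. continuing-education completion 537 days ago vs limit 540 → met
7. professional liability coverage $325,000 < $575,000 → not met
8. condition 'offers tanning services' holds; chemical-storage review 115 days ago vs limit 90 → not met
9. autoclave spore test 520 days ago vs limit 365 → not met
10. sanitation inspection 41 days ago vs limit 45 → met
11. condition 'performs microblading' holds; ventilation assessment 583 days ago vs limit 540 → not met
12. disinfection procedure present → met
Not met: 1, 2, 3, 4, 7, 8, 9, 11

1, 2, 3, 4, 7, 8, 9, 11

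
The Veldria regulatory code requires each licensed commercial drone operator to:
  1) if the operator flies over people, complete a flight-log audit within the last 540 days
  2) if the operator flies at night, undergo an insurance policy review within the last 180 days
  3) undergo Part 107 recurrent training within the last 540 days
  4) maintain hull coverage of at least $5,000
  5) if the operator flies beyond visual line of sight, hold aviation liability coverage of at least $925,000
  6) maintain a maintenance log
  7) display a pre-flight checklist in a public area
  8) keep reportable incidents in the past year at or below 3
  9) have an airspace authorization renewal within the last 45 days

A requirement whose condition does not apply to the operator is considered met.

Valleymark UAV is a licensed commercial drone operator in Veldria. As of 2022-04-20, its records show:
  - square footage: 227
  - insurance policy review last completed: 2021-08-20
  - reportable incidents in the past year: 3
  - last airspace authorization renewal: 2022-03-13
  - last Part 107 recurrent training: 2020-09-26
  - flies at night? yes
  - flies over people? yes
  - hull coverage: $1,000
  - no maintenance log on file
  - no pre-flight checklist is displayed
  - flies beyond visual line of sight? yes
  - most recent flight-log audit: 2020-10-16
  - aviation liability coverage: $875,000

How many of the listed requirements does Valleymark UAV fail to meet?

7

1. condition 'flies over people' holds; flight-log audit 551 days ago vs limit 540 → not met
2. condition 'flies at night' holds; insurance policy review 243 days ago vs limit 180 → not met
3. Part 107 recurrent training 571 days ago vs limit 540 → not met
4. hull coverage $1,000 < $5,000 → not met
5. condition 'flies beyond visual line of sight' holds; aviation liability coverage $875,000 < $925,000 → not met
6. maintenance log absent → not met
7. pre-flight checklist absent → not met
8. reportable incidents in the past year 3 ≤ 3 → met
9. airspace authorization renewal 38 days ago vs limit 45 → met
Not met: 7 of 9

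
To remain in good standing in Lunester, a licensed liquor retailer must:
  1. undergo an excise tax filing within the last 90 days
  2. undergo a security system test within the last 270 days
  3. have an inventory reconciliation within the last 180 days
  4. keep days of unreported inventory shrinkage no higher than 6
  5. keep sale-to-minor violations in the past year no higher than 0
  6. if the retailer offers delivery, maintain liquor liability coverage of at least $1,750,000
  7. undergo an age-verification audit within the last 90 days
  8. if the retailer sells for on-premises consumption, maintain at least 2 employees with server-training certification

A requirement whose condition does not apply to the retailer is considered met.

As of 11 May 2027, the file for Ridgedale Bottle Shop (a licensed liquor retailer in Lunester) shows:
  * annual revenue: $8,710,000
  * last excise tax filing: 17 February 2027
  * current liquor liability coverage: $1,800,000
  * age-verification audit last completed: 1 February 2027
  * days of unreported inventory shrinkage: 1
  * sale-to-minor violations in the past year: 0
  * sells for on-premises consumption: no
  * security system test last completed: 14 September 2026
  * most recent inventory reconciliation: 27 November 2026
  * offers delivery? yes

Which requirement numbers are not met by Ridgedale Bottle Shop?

1. excise tax filing 83 days ago vs limit 90 → met
2. security system test 239 days ago vs limit 270 → met
3. inventory reconciliation 165 days ago vs limit 180 → met
4. days of unreported inventory shrinkage 1 ≤ 6 → met
5. sale-to-minor violations in the past year 0 ≤ 0 → met
6. condition 'offers delivery' holds; liquor liability coverage $1,800,000 ≥ $1,750,000 → met
7. age-verification audit 99 days ago vs limit 90 → not met
8. condition 'sells for on-premises consumption' does not hold → requirement n/a → met
Not met: 7

7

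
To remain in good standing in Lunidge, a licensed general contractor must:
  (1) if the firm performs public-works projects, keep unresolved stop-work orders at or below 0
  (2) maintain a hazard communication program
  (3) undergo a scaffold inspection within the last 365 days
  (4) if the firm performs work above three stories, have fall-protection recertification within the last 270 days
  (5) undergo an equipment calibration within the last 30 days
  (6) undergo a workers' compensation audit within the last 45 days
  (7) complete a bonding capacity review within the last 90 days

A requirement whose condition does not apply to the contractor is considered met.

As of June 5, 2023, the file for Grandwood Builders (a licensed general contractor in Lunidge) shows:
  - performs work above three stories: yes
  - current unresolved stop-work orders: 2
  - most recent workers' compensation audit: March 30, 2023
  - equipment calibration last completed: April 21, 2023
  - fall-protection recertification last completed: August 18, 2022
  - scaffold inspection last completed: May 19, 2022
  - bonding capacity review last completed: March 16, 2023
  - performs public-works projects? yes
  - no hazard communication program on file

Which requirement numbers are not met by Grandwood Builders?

1, 2, 3, 4, 5, 6

1. condition 'performs public-works projects' holds; unresolved stop-work orders 2 > 0 → not met
2. hazard communication program absent → not met
3. scaffold inspection 382 days ago vs limit 365 → not met
4. condition 'performs work above three stories' holds; fall-protection recertification 291 days ago vs limit 270 → not met
5. equipment calibration 45 days ago vs limit 30 → not met
6. workers' compensation audit 67 days ago vs limit 45 → not met
7. bonding capacity review 81 days ago vs limit 90 → met
Not met: 1, 2, 3, 4, 5, 6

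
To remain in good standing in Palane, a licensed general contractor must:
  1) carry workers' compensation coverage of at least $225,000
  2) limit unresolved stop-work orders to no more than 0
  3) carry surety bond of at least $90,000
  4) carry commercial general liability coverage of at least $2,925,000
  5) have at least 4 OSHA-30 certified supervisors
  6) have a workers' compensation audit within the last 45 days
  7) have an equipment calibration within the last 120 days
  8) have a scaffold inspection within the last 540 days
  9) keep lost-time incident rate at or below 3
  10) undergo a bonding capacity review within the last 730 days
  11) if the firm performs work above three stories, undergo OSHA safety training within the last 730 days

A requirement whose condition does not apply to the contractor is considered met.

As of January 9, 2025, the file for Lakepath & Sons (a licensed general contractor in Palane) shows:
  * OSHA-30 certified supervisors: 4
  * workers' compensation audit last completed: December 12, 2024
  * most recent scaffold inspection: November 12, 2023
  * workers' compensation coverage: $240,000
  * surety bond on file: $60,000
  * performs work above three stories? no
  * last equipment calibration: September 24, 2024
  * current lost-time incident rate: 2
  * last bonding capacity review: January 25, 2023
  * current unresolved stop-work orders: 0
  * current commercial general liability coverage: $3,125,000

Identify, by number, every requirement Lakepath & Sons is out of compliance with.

1. workers' compensation coverage $240,000 ≥ $225,000 → met
2. unresolved stop-work orders 0 ≤ 0 → met
3. surety bond $60,000 < $90,000 → not met
4. commercial general liability coverage $3,125,000 ≥ $2,925,000 → met
5. OSHA-30 certified supervisors 4 ≥ 4 → met
6. workers' compensation audit 28 days ago vs limit 45 → met
7. equipment calibration 107 days ago vs limit 120 → met
8. scaffold inspection 424 days ago vs limit 540 → met
9. lost-time incident rate 2 ≤ 3 → met
10. bonding capacity review 715 days ago vs limit 730 → met
11. condition 'performs work above three stories' does not hold → requirement n/a → met
Not met: 3

3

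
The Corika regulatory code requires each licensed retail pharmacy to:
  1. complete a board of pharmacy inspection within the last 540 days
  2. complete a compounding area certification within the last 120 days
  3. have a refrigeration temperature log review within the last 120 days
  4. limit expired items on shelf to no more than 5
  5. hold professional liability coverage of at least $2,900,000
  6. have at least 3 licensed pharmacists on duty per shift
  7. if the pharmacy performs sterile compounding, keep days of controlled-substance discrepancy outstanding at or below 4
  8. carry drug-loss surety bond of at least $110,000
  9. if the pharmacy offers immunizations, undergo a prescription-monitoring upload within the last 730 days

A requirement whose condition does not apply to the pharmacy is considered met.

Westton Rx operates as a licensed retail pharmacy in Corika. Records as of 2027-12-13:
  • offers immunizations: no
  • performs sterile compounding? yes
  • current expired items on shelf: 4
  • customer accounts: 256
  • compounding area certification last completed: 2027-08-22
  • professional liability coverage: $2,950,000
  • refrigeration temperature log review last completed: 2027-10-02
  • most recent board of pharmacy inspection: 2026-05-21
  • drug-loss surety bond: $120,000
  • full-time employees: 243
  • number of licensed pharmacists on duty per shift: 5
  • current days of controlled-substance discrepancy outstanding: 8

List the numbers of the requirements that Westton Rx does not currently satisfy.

1, 7

1. board of pharmacy inspection 571 days ago vs limit 540 → not met
2. compounding area certification 113 days ago vs limit 120 → met
3. refrigeration temperature log review 72 days ago vs limit 120 → met
4. expired items on shelf 4 ≤ 5 → met
5. professional liability coverage $2,950,000 ≥ $2,900,000 → met
6. licensed pharmacists on duty per shift 5 ≥ 3 → met
7. condition 'performs sterile compounding' holds; days of controlled-substance discrepancy outstanding 8 > 4 → not met
8. drug-loss surety bond $120,000 ≥ $110,000 → met
9. condition 'offers immunizations' does not hold → requirement n/a → met
Not met: 1, 7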